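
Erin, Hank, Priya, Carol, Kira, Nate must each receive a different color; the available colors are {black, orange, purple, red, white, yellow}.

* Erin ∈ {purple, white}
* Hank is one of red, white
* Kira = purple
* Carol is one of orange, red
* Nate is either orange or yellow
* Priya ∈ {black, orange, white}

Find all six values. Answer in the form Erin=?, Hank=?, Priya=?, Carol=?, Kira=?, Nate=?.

Erin=white, Hank=red, Priya=black, Carol=orange, Kira=purple, Nate=yellow

Kira must be purple (only option left). Remove purple from Erin.
Erin must be white (only option left). Strike white from Hank, Priya.
Hank has just one choice, so Hank = red. Eliminate red elsewhere: Carol.
Carol has just one choice, so Carol = orange. Eliminate orange elsewhere: Priya, Nate.
Nate must be yellow (only option left).
Priya has just one choice, so Priya = black.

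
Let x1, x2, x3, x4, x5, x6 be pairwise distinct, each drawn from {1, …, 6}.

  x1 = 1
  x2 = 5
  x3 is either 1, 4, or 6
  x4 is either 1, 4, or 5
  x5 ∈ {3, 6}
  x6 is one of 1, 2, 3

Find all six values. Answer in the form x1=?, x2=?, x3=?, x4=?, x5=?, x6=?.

x1=1, x2=5, x3=6, x4=4, x5=3, x6=2

x1 must be 1 (only option left). So x3, x4, x6 can't be 1.
x2's domain is down to {5}, so x2 = 5. Eliminate 5 elsewhere: x4.
x4's domain is down to {4}, so x4 = 4. Strike 4 from x3.
x3 has just one choice, so x3 = 6. Eliminate 6 elsewhere: x5.
x5 has just one choice, so x5 = 3. So x6 can't be 3.
x6 has just one choice, so x6 = 2.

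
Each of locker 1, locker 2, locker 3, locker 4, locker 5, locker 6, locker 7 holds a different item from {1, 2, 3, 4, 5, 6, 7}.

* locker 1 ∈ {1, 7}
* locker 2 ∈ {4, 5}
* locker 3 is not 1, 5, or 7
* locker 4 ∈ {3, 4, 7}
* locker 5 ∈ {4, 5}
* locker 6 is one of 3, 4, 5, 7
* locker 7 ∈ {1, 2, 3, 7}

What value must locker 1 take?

1

Among the 7 variables, 6 fits only locker 3 (and all 7 values in {1, 2, 3, 4, 5, 6, 7} must be used), so locker 3 = 6.
Among the 6 still-open variables, 2 fits only locker 7 (and all 6 values in {1, 2, 3, 4, 5, 7} must be used), so locker 7 = 2.
The 5 still-open variables draw from only 5 values {1, 3, 4, 5, 7}, so each is used; only locker 1 can be 1, hence locker 1 = 1.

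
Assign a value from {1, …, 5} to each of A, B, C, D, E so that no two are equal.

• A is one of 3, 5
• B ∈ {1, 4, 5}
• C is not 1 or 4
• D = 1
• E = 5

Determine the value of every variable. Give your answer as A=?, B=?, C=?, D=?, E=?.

A=3, B=4, C=2, D=1, E=5

D has just one choice, so D = 1. Strike 1 from B.
E's domain is down to {5}, so E = 5. Eliminate 5 elsewhere: A, B, C.
A must be 3 (only option left). Remove 3 from C.
B must be 4 (only option left).
C's domain is down to {2}, so C = 2.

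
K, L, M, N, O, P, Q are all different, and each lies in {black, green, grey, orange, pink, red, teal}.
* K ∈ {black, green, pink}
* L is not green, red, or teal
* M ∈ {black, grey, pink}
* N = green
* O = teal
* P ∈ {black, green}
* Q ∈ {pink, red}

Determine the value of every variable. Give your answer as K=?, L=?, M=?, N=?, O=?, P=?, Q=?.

N has just one choice, so N = green. Remove green from K, P.
That leaves O = teal.
P has just one choice, so P = black. Eliminate black elsewhere: K, L, M.
K must be pink (only option left). Eliminate pink elsewhere: L, M, Q.
That leaves M = grey. Remove grey from L.
Q's domain is down to {red}, so Q = red.
L has just one choice, so L = orange.

K=pink, L=orange, M=grey, N=green, O=teal, P=black, Q=red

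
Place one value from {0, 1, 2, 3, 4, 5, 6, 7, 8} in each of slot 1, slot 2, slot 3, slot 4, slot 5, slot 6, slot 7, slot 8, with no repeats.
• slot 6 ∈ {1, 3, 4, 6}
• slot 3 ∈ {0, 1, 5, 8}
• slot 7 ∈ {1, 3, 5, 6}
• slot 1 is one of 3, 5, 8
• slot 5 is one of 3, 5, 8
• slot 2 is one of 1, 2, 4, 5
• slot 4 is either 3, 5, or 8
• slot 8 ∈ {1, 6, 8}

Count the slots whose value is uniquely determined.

The 8 variables together cover exactly {0, 1, 2, 3, 4, 5, 6, 8} — 8 values for 8 variables — and 0 appears only in slot 3's list, so slot 3 = 0.
Among the 7 still-open variables, 2 fits only slot 2 (and all 7 values in {1, 2, 3, 4, 5, 6, 8} must be used), so slot 2 = 2.
The 6 still-open variables together cover exactly {1, 3, 4, 5, 6, 8} — 6 values for 6 variables — and 4 appears only in slot 6's list, so slot 6 = 4.
slot 1, slot 4, slot 5 share exactly the 3 values {3, 5, 8}; by pigeonhole those values go to them, so strike 3, 5, 8 from slot 7, slot 8.
Determined: slot 2=2, slot 3=0, slot 6=4. The other slots each still have more than one consistent value. That makes 3.

3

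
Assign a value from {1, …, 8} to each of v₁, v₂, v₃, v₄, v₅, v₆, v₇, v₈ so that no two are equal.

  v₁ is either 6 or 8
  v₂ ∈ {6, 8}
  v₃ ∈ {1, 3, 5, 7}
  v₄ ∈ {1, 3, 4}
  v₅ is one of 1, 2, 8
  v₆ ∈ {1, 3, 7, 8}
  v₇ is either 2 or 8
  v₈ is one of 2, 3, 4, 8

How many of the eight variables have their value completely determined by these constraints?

The 8 variables together cover exactly {1, 2, 3, 4, 5, 6, 7, 8} — 8 values for 8 variables — and 5 appears only in v₃'s list, so v₃ = 5.
The 7 still-open variables draw from only 7 values {1, 2, 3, 4, 6, 7, 8}, so each is used; only v₆ can be 7, hence v₆ = 7.
v₁ and v₂ between them cover only {6, 8} — a naked pair. Remove those values from v₅, v₇, v₈.
v₇'s domain is down to {2}, so v₇ = 2. Strike 2 from v₅, v₈.
That leaves v₅ = 1. Eliminate 1 elsewhere: v₄.
Determined: v₃=5, v₅=1, v₆=7, v₇=2. The other variables each still have more than one consistent value. That makes 4.

4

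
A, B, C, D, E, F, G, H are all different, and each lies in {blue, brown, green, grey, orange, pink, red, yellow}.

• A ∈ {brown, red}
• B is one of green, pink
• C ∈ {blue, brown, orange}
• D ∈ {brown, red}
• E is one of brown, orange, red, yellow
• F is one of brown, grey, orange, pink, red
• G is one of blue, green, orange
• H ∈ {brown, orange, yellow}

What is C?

blue

The 8 variables draw from only 8 values {blue, brown, green, grey, orange, pink, red, yellow}, so each is used; only F can be grey, hence F = grey.
The 7 still-open variables draw from only 7 values {blue, brown, green, orange, pink, red, yellow}, so each is used; only B can be pink, hence B = pink.
The 6 still-open variables draw from only 6 values {blue, brown, green, orange, red, yellow}, so each is used; only G can be green, hence G = green.
The 5 still-open variables together cover exactly {blue, brown, orange, red, yellow} — 5 values for 5 variables — and blue appears only in C's list, so C = blue.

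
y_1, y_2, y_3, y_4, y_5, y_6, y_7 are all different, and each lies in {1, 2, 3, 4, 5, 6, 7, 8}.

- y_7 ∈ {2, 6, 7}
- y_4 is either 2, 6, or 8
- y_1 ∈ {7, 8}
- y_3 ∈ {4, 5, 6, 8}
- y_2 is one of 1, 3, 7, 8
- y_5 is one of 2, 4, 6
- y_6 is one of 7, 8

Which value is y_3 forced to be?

The 2 variables y_1 and y_6 are confined to {7, 8}, which locks those values in; drop them from y_2, y_3, y_4, y_7.
The 2 variables y_4 and y_7 are confined to {2, 6}, which locks those values in; drop them from y_3, y_5.
That leaves y_5 = 4. Remove 4 from y_3.
So y_3 = 5.

5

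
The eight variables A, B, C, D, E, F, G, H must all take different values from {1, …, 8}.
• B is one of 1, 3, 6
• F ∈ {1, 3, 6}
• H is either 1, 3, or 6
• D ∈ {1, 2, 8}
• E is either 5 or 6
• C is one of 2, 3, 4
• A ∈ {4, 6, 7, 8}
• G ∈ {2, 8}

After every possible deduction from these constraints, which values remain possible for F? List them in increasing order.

The 8 variables together cover exactly {1, 2, 3, 4, 5, 6, 7, 8} — 8 values for 8 variables — and 5 appears only in E's list, so E = 5.
The 7 still-open variables draw from only 7 values {1, 2, 3, 4, 6, 7, 8}, so each is used; only A can be 7, hence A = 7.
The 6 still-open variables draw from only 6 values {1, 2, 3, 4, 6, 8}, so each is used; only C can be 4, hence C = 4.
B, F, H share exactly the 3 values {1, 3, 6}; by pigeonhole those values go to them, so strike 1, 3, 6 from D.
No further eliminations apply; F can still be any of 1, 3, 6.

1, 3, 6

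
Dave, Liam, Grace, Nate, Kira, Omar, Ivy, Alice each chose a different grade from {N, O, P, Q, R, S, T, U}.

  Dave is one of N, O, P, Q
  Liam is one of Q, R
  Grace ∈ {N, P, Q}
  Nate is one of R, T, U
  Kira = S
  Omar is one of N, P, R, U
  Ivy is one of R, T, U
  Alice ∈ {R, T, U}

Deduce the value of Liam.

Kira has just one choice, so Kira = S.
Among the 7 still-open variables, O fits only Dave (and all 7 values in {N, O, P, Q, R, T, U} must be used), so Dave = O.
Nate, Ivy, Alice share exactly the 3 values {R, T, U}; by pigeonhole those values go to them, so strike R, T, U from Liam, Omar.
So Liam = Q.

Q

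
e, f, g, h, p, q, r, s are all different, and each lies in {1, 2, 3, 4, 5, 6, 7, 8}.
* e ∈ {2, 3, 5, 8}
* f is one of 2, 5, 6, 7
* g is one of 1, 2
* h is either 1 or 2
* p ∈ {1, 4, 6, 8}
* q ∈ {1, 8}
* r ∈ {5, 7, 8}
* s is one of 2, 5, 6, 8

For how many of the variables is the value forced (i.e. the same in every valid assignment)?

Among the 8 variables, 3 fits only e (and all 8 values in {1, 2, 3, 4, 5, 6, 7, 8} must be used), so e = 3.
The 7 still-open variables draw from only 7 values {1, 2, 4, 5, 6, 7, 8}, so each is used; only p can be 4, hence p = 4.
The 2 variables g and h are confined to {1, 2}, which locks those values in; drop them from f, q, s.
q's domain is down to {8}, so q = 8. So r, s can't be 8.
Determined: e=3, p=4, q=8. The other variables each still have more than one consistent value. That makes 3.

3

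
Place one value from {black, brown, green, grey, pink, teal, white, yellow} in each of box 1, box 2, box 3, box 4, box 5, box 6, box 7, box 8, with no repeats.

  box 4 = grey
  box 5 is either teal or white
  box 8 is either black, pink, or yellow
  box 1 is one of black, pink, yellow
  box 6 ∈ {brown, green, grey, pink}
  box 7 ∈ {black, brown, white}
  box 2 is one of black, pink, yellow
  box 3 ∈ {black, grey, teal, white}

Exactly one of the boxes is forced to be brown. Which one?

box 4 must be grey (only option left). Remove grey from box 3, box 6.
The 7 still-open variables together cover exactly {black, brown, green, pink, teal, white, yellow} — 7 values for 7 variables — and green appears only in box 6's list, so box 6 = green.
Among the 6 still-open variables, brown fits only box 7 (and all 6 values in {black, brown, pink, teal, white, yellow} must be used), so box 7 = brown.

box 7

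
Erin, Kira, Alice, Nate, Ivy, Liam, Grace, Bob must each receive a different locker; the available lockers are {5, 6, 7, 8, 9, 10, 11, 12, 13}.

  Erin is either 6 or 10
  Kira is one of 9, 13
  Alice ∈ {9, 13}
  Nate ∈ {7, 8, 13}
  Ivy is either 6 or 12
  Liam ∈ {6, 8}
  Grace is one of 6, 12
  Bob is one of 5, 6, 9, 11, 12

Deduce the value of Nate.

Kira and Alice between them cover only {9, 13} — a naked pair. Remove those values from Nate, Bob.
Ivy and Grace share exactly the 2 values {6, 12}; by pigeonhole those values go to them, so strike 6, 12 from Erin, Liam, Bob.
That leaves Erin = 10.
Liam must be 8 (only option left). Strike 8 from Nate.
So Nate = 7.

7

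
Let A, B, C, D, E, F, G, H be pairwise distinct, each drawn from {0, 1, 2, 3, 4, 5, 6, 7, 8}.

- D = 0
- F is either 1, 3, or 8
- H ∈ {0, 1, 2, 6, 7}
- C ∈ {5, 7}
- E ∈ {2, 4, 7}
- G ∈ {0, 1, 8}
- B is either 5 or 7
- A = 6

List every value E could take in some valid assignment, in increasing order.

2, 4

A's domain is down to {6}, so A = 6. Remove 6 from H.
D has just one choice, so D = 0. Eliminate 0 elsewhere: G, H.
B and C between them cover only {5, 7} — a naked pair. Remove those values from E, H.
No further eliminations apply; E can still be any of 2, 4.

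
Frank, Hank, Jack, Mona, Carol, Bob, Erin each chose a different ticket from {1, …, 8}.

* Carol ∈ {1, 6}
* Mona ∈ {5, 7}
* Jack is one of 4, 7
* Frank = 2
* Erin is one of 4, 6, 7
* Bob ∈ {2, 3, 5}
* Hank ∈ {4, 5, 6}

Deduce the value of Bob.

Frank must be 2 (only option left). So Bob can't be 2.
Among the 6 still-open variables, 1 fits only Carol (and all 6 values in {1, 3, 4, 5, 6, 7} must be used), so Carol = 1.
The 5 still-open variables together cover exactly {3, 4, 5, 6, 7} — 5 values for 5 variables — and 3 appears only in Bob's list, so Bob = 3.

3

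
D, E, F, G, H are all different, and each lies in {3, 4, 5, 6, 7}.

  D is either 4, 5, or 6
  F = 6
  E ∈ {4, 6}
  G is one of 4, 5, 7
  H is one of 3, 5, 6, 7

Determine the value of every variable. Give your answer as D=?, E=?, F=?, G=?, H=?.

D=5, E=4, F=6, G=7, H=3

F's domain is down to {6}, so F = 6. So D, E, H can't be 6.
That leaves E = 4. Strike 4 from D, G.
D must be 5 (only option left). Strike 5 from G, H.
G has just one choice, so G = 7. So H can't be 7.
H's domain is down to {3}, so H = 3.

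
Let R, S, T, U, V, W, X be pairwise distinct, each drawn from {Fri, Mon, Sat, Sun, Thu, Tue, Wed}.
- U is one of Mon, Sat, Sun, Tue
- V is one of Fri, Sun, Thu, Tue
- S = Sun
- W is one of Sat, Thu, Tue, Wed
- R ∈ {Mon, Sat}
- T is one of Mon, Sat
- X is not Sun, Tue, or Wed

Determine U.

S has just one choice, so S = Sun. Remove Sun from U, V.
Among the 6 still-open variables, Wed fits only W (and all 6 values in {Fri, Mon, Sat, Thu, Tue, Wed} must be used), so W = Wed.
The 2 variables R and T are confined to {Mon, Sat}, which locks those values in; drop them from U, X.
So U = Tue.

Tue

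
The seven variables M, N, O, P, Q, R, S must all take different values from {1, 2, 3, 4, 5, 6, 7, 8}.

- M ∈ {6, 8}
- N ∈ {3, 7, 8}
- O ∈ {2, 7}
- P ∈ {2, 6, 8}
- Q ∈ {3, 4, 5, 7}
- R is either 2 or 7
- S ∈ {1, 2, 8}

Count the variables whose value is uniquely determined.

2

O and R share exactly the 2 values {2, 7}; by pigeonhole those values go to them, so strike 2, 7 from N, P, Q, S.
M and P share exactly the 2 values {6, 8}; by pigeonhole those values go to them, so strike 6, 8 from N, S.
That leaves N = 3. Remove 3 from Q.
S must be 1 (only option left).
Determined: N=3, S=1. The other variables each still have more than one consistent value. That makes 2.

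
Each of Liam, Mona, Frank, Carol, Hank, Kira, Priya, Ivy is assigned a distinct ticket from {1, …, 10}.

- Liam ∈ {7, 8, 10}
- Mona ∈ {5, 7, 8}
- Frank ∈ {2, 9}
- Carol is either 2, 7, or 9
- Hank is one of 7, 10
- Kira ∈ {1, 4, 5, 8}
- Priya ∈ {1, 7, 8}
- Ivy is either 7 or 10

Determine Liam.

The 8 variables draw from only 8 values {1, 2, 4, 5, 7, 8, 9, 10}, so each is used; only Kira can be 4, hence Kira = 4.
The 7 still-open variables draw from only 7 values {1, 2, 5, 7, 8, 9, 10}, so each is used; only Priya can be 1, hence Priya = 1.
Among the 6 still-open variables, 5 fits only Mona (and all 6 values in {2, 5, 7, 8, 9, 10} must be used), so Mona = 5.
The 5 still-open variables draw from only 5 values {2, 7, 8, 9, 10}, so each is used; only Liam can be 8, hence Liam = 8.

8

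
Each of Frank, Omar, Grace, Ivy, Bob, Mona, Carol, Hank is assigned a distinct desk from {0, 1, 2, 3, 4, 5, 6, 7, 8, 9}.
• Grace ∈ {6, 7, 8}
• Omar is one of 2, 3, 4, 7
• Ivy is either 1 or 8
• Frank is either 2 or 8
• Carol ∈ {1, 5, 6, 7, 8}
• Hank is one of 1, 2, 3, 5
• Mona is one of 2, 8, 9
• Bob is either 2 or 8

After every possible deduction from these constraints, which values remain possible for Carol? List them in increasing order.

5, 6, 7

Frank and Bob between them cover only {2, 8} — a naked pair. Remove those values from Omar, Grace, Ivy, Mona, Carol, Hank.
Ivy has just one choice, so Ivy = 1. Eliminate 1 elsewhere: Carol, Hank.
Mona's domain is down to {9}, so Mona = 9.
No further eliminations apply; Carol can still be any of 5, 6, 7.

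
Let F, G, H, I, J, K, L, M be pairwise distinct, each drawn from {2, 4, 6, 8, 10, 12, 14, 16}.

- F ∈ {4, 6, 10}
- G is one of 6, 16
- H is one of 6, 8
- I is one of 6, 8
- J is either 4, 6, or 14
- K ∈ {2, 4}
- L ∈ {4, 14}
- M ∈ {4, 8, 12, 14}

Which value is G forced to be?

The 8 variables together cover exactly {2, 4, 6, 8, 10, 12, 14, 16} — 8 values for 8 variables — and 2 appears only in K's list, so K = 2.
The 7 still-open variables together cover exactly {4, 6, 8, 10, 12, 14, 16} — 7 values for 7 variables — and 10 appears only in F's list, so F = 10.
The 6 still-open variables draw from only 6 values {4, 6, 8, 12, 14, 16}, so each is used; only M can be 12, hence M = 12.
The 5 still-open variables together cover exactly {4, 6, 8, 14, 16} — 5 values for 5 variables — and 16 appears only in G's list, so G = 16.

16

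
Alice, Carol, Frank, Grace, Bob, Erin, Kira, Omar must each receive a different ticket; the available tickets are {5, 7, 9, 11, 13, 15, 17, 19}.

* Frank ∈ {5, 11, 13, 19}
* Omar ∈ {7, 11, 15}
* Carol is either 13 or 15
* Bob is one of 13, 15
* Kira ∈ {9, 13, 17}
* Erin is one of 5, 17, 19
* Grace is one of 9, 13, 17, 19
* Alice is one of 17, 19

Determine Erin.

5

The 8 variables draw from only 8 values {5, 7, 9, 11, 13, 15, 17, 19}, so each is used; only Omar can be 7, hence Omar = 7.
The 7 still-open variables together cover exactly {5, 9, 11, 13, 15, 17, 19} — 7 values for 7 variables — and 11 appears only in Frank's list, so Frank = 11.
Among the 6 still-open variables, 5 fits only Erin (and all 6 values in {5, 9, 13, 15, 17, 19} must be used), so Erin = 5.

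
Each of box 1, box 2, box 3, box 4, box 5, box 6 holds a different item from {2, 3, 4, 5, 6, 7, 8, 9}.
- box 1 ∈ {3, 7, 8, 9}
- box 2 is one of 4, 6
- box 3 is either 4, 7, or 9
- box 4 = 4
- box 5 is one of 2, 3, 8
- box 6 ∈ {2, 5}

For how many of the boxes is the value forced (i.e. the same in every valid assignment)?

box 4 has just one choice, so box 4 = 4. Strike 4 from box 2, box 3.
box 2 has just one choice, so box 2 = 6.
Determined: box 2=6, box 4=4. The other boxes each still have more than one consistent value. That makes 2.

2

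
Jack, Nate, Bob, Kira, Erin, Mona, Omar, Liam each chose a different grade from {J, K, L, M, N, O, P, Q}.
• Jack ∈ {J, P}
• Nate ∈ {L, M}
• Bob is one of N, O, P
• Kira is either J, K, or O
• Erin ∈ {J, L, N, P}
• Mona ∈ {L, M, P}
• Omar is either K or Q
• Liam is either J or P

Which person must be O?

Bob

The 8 variables together cover exactly {J, K, L, M, N, O, P, Q} — 8 values for 8 variables — and Q appears only in Omar's list, so Omar = Q.
The 7 still-open variables draw from only 7 values {J, K, L, M, N, O, P}, so each is used; only Kira can be K, hence Kira = K.
Among the 6 still-open variables, O fits only Bob (and all 6 values in {J, L, M, N, O, P} must be used), so Bob = O.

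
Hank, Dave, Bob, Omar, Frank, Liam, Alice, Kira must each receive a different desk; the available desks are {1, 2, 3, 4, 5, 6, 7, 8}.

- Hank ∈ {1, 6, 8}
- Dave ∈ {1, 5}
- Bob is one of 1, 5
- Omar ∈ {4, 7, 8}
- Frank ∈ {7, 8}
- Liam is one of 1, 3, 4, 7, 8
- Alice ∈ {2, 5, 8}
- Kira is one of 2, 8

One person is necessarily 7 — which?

The 8 variables together cover exactly {1, 2, 3, 4, 5, 6, 7, 8} — 8 values for 8 variables — and 3 appears only in Liam's list, so Liam = 3.
Among the 7 still-open variables, 4 fits only Omar (and all 7 values in {1, 2, 4, 5, 6, 7, 8} must be used), so Omar = 4.
The 6 still-open variables draw from only 6 values {1, 2, 5, 6, 7, 8}, so each is used; only Hank can be 6, hence Hank = 6.
The 5 still-open variables draw from only 5 values {1, 2, 5, 7, 8}, so each is used; only Frank can be 7, hence Frank = 7.

Frank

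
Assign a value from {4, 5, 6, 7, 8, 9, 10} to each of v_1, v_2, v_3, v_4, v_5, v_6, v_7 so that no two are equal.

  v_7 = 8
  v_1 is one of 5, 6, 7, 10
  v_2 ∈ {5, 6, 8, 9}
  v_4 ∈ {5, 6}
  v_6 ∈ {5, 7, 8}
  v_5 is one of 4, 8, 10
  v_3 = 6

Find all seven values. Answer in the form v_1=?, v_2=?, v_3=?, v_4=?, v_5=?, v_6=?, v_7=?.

v_1=10, v_2=9, v_3=6, v_4=5, v_5=4, v_6=7, v_7=8

v_3 has just one choice, so v_3 = 6. Strike 6 from v_1, v_2, v_4.
v_4 has just one choice, so v_4 = 5. So v_1, v_2, v_6 can't be 5.
v_7 has just one choice, so v_7 = 8. Remove 8 from v_2, v_5, v_6.
v_2's domain is down to {9}, so v_2 = 9.
That leaves v_6 = 7. Eliminate 7 elsewhere: v_1.
v_1 must be 10 (only option left). Eliminate 10 elsewhere: v_5.
That leaves v_5 = 4.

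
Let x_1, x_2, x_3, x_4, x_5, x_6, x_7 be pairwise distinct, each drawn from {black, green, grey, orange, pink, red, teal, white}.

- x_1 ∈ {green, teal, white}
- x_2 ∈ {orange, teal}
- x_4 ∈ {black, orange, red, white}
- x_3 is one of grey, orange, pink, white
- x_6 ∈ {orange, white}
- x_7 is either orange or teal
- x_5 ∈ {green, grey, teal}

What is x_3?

pink

x_2 and x_7 share exactly the 2 values {orange, teal}; by pigeonhole those values go to them, so strike orange, teal from x_1, x_3, x_4, x_5, x_6.
x_6 must be white (only option left). So x_1, x_3, x_4 can't be white.
x_1 has just one choice, so x_1 = green. So x_5 can't be green.
x_5's domain is down to {grey}, so x_5 = grey. So x_3 can't be grey.
So x_3 = pink.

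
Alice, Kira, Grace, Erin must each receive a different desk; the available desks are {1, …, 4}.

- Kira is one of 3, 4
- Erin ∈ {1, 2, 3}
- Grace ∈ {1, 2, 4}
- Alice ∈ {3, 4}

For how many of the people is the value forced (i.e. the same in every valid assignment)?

0

Alice and Kira between them cover only {3, 4} — a naked pair. Remove those values from Grace, Erin.
Determined: none. The other people each still have more than one consistent value. That makes 0.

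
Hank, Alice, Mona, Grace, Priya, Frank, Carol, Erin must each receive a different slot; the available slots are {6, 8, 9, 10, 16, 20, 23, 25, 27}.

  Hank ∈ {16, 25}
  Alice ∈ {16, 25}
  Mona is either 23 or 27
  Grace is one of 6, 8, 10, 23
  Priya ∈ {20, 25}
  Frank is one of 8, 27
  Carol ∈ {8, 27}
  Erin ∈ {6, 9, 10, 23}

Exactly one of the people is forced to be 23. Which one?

Mona

Hank and Alice between them cover only {16, 25} — a naked pair. Remove those values from Priya.
Priya must be 20 (only option left).
Frank and Carol share exactly the 2 values {8, 27}; by pigeonhole those values go to them, so strike 8, 27 from Mona, Grace.
So 23 goes to Mona.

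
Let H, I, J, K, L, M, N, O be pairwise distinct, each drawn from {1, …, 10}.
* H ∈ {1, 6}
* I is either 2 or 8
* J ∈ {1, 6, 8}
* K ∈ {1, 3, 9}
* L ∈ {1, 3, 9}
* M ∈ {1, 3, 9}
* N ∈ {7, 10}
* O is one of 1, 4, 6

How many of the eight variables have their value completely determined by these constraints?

The 3 variables K, L, M are confined to {1, 3, 9}, which locks those values in; drop them from H, J, O.
H's domain is down to {6}, so H = 6. Remove 6 from J, O.
J's domain is down to {8}, so J = 8. Remove 8 from I.
O must be 4 (only option left).
I must be 2 (only option left).
Determined: H=6, I=2, J=8, O=4. The other variables each still have more than one consistent value. That makes 4.

4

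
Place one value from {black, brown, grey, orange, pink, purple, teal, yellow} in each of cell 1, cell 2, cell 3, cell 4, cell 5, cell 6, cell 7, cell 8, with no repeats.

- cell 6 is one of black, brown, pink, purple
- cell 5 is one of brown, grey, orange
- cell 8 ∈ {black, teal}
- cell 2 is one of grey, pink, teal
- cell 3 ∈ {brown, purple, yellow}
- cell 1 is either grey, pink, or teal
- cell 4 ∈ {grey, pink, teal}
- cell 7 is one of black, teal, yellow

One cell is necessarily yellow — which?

The 8 variables draw from only 8 values {black, brown, grey, orange, pink, purple, teal, yellow}, so each is used; only cell 5 can be orange, hence cell 5 = orange.
cell 1, cell 2, cell 4 between them cover only {grey, pink, teal} — a naked triple. Remove those values from cell 6, cell 7, cell 8.
cell 8 has just one choice, so cell 8 = black. Eliminate black elsewhere: cell 6, cell 7.
So yellow goes to cell 7.

cell 7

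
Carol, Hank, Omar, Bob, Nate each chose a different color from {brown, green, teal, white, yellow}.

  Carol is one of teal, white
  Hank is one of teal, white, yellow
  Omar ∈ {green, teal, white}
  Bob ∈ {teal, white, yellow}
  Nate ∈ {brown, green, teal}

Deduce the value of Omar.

The 5 variables draw from only 5 values {brown, green, teal, white, yellow}, so each is used; only Nate can be brown, hence Nate = brown.
The 4 still-open variables draw from only 4 values {green, teal, white, yellow}, so each is used; only Omar can be green, hence Omar = green.

green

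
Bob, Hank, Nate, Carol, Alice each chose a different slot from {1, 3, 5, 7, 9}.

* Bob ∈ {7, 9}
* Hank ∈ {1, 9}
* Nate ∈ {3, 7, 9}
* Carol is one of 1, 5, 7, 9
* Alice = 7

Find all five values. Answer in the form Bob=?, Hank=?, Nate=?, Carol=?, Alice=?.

Alice has just one choice, so Alice = 7. Strike 7 from Bob, Nate, Carol.
Bob has just one choice, so Bob = 9. So Hank, Nate, Carol can't be 9.
Hank's domain is down to {1}, so Hank = 1. Strike 1 from Carol.
Nate has just one choice, so Nate = 3.
Carol must be 5 (only option left).

Bob=9, Hank=1, Nate=3, Carol=5, Alice=7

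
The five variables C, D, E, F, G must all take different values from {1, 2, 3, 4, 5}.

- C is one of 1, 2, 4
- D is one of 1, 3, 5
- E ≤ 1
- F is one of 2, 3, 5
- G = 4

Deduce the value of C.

2

E has just one choice, so E = 1. Eliminate 1 elsewhere: C, D.
G's domain is down to {4}, so G = 4. Eliminate 4 elsewhere: C.
So C = 2.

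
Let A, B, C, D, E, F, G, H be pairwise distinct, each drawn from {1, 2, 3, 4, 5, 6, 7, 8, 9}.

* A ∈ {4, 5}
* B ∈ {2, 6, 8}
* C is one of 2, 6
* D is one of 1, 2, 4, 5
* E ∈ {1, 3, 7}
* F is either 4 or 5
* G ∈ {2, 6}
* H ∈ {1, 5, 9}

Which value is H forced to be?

9

The 2 variables A and F are confined to {4, 5}, which locks those values in; drop them from D, H.
C and G share exactly the 2 values {2, 6}; by pigeonhole those values go to them, so strike 2, 6 from B, D.
That leaves B = 8.
D must be 1 (only option left). So E, H can't be 1.
So H = 9.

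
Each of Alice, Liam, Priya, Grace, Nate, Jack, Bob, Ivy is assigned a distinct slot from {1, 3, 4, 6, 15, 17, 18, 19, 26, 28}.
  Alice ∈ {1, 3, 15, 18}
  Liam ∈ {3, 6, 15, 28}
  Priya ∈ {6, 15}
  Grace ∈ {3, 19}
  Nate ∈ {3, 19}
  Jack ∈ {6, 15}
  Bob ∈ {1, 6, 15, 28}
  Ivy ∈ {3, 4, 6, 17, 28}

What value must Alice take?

18

Priya and Jack between them cover only {6, 15} — a naked pair. Remove those values from Alice, Liam, Bob, Ivy.
The 2 variables Grace and Nate are confined to {3, 19}, which locks those values in; drop them from Alice, Liam, Ivy.
Liam has just one choice, so Liam = 28. Strike 28 from Bob, Ivy.
That leaves Bob = 1. Remove 1 from Alice.
So Alice = 18.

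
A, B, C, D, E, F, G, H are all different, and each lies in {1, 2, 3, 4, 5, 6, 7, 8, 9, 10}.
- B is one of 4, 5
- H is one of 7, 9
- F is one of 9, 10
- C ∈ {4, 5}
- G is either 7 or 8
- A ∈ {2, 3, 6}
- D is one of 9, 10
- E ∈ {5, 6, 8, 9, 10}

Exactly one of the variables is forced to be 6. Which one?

The 2 variables B and C are confined to {4, 5}, which locks those values in; drop them from E.
D and F between them cover only {9, 10} — a naked pair. Remove those values from E, H.
H's domain is down to {7}, so H = 7. So G can't be 7.
G has just one choice, so G = 8. Remove 8 from E.
So 6 goes to E.

E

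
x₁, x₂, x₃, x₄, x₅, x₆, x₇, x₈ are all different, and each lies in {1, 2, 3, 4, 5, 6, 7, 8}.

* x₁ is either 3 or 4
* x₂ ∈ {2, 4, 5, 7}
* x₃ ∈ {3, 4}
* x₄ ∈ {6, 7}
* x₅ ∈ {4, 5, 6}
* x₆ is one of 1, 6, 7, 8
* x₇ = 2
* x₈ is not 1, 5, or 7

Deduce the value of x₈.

8

x₇'s domain is down to {2}, so x₇ = 2. Remove 2 from x₂, x₈.
The 7 still-open variables draw from only 7 values {1, 3, 4, 5, 6, 7, 8}, so each is used; only x₆ can be 1, hence x₆ = 1.
The 6 still-open variables together cover exactly {3, 4, 5, 6, 7, 8} — 6 values for 6 variables — and 8 appears only in x₈'s list, so x₈ = 8.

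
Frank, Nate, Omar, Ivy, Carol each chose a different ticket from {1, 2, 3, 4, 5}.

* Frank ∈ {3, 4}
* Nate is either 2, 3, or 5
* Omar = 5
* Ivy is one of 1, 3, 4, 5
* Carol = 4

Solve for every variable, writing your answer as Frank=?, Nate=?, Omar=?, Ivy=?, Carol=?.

Frank=3, Nate=2, Omar=5, Ivy=1, Carol=4

Omar has just one choice, so Omar = 5. Strike 5 from Nate, Ivy.
Carol has just one choice, so Carol = 4. Strike 4 from Frank, Ivy.
That leaves Frank = 3. Eliminate 3 elsewhere: Nate, Ivy.
That leaves Nate = 2.
Ivy must be 1 (only option left).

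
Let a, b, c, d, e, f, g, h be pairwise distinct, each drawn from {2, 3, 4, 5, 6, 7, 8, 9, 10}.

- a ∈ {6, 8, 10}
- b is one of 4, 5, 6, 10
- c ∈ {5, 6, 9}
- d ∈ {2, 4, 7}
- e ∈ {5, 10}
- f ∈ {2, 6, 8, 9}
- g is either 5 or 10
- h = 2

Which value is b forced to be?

h must be 2 (only option left). So d, f can't be 2.
The 7 still-open variables draw from only 7 values {4, 5, 6, 7, 8, 9, 10}, so each is used; only d can be 7, hence d = 7.
Among the 6 still-open variables, 4 fits only b (and all 6 values in {4, 5, 6, 8, 9, 10} must be used), so b = 4.

4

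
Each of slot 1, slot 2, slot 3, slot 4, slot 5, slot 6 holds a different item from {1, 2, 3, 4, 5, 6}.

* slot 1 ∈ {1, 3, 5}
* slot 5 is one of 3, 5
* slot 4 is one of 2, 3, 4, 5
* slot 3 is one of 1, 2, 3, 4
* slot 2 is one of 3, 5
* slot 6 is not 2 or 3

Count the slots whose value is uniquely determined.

Among the 6 variables, 6 fits only slot 6 (and all 6 values in {1, 2, 3, 4, 5, 6} must be used), so slot 6 = 6.
slot 2 and slot 5 share exactly the 2 values {3, 5}; by pigeonhole those values go to them, so strike 3, 5 from slot 1, slot 3, slot 4.
slot 1 must be 1 (only option left). Eliminate 1 elsewhere: slot 3.
Determined: slot 1=1, slot 6=6. The other slots each still have more than one consistent value. That makes 2.

2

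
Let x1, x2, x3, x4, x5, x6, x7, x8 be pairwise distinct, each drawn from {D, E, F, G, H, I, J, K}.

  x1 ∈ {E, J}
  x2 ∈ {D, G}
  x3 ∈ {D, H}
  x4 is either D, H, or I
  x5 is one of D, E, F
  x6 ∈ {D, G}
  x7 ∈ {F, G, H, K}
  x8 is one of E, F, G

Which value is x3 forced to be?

Among the 8 variables, I fits only x4 (and all 8 values in {D, E, F, G, H, I, J, K} must be used), so x4 = I.
The 7 still-open variables together cover exactly {D, E, F, G, H, J, K} — 7 values for 7 variables — and J appears only in x1's list, so x1 = J.
The 6 still-open variables draw from only 6 values {D, E, F, G, H, K}, so each is used; only x7 can be K, hence x7 = K.
The 5 still-open variables draw from only 5 values {D, E, F, G, H}, so each is used; only x3 can be H, hence x3 = H.

H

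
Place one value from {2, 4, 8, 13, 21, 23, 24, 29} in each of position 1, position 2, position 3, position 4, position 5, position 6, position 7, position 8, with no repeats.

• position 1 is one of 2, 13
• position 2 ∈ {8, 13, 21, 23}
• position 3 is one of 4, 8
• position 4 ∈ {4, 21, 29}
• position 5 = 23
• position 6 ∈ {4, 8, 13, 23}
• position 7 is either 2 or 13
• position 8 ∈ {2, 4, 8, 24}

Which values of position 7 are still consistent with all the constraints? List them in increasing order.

position 5 has just one choice, so position 5 = 23. So position 2, position 6 can't be 23.
The 7 still-open variables draw from only 7 values {2, 4, 8, 13, 21, 24, 29}, so each is used; only position 8 can be 24, hence position 8 = 24.
Among the 6 still-open variables, 29 fits only position 4 (and all 6 values in {2, 4, 8, 13, 21, 29} must be used), so position 4 = 29.
The 5 still-open variables together cover exactly {2, 4, 8, 13, 21} — 5 values for 5 variables — and 21 appears only in position 2's list, so position 2 = 21.
position 1 and position 7 share exactly the 2 values {2, 13}; by pigeonhole those values go to them, so strike 2, 13 from position 6.
No further eliminations apply; position 7 can still be any of 2, 13.

2, 13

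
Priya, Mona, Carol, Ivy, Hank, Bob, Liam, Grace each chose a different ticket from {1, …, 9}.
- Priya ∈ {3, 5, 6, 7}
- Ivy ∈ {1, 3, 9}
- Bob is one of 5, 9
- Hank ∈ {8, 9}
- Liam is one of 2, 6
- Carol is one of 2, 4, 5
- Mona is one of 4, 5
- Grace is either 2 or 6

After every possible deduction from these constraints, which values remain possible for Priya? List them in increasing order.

The 2 variables Liam and Grace are confined to {2, 6}, which locks those values in; drop them from Priya, Carol.
Mona and Carol share exactly the 2 values {4, 5}; by pigeonhole those values go to them, so strike 4, 5 from Priya, Bob.
Bob must be 9 (only option left). Remove 9 from Ivy, Hank.
Hank must be 8 (only option left).
No further eliminations apply; Priya can still be any of 3, 7.

3, 7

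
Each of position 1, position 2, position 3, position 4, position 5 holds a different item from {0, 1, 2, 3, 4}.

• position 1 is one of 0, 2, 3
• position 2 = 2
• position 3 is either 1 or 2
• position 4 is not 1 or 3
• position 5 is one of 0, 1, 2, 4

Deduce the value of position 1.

position 2 has just one choice, so position 2 = 2. So position 1, position 3, position 4, position 5 can't be 2.
position 3's domain is down to {1}, so position 3 = 1. Strike 1 from position 5.
The 3 still-open variables together cover exactly {0, 3, 4} — 3 values for 3 variables — and 3 appears only in position 1's list, so position 1 = 3.

3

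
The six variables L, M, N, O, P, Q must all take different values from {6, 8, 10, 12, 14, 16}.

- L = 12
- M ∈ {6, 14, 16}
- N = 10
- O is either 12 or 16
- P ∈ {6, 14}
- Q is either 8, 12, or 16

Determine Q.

L has just one choice, so L = 12. So O, Q can't be 12.
That leaves N = 10.
O must be 16 (only option left). Remove 16 from M, Q.
So Q = 8.

8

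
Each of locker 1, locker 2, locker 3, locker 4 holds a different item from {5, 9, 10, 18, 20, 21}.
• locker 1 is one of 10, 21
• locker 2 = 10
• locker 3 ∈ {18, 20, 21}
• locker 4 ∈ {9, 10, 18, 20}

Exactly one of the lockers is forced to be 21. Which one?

locker 1

locker 2's domain is down to {10}, so locker 2 = 10. So locker 1, locker 4 can't be 10.
So 21 goes to locker 1.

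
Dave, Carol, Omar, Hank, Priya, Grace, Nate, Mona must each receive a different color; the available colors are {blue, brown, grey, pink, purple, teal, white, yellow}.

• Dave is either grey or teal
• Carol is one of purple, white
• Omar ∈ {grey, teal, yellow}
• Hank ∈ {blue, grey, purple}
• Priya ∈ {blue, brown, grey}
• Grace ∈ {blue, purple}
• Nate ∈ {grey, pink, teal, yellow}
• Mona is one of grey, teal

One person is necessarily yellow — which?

Among the 8 variables, brown fits only Priya (and all 8 values in {blue, brown, grey, pink, purple, teal, white, yellow} must be used), so Priya = brown.
The 7 still-open variables together cover exactly {blue, grey, pink, purple, teal, white, yellow} — 7 values for 7 variables — and pink appears only in Nate's list, so Nate = pink.
The 6 still-open variables together cover exactly {blue, grey, purple, teal, white, yellow} — 6 values for 6 variables — and white appears only in Carol's list, so Carol = white.
Among the 5 still-open variables, yellow fits only Omar (and all 5 values in {blue, grey, purple, teal, yellow} must be used), so Omar = yellow.

Omar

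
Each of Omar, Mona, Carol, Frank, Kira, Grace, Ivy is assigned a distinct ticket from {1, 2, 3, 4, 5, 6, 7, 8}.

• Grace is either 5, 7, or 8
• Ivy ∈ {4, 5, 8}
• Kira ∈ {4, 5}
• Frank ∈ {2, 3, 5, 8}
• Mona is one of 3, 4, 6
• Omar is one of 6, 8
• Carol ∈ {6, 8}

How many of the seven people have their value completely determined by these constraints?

The 7 variables draw from only 7 values {2, 3, 4, 5, 6, 7, 8}, so each is used; only Frank can be 2, hence Frank = 2.
Among the 6 still-open variables, 3 fits only Mona (and all 6 values in {3, 4, 5, 6, 7, 8} must be used), so Mona = 3.
Among the 5 still-open variables, 7 fits only Grace (and all 5 values in {4, 5, 6, 7, 8} must be used), so Grace = 7.
The 2 variables Omar and Carol are confined to {6, 8}, which locks those values in; drop them from Ivy.
Determined: Mona=3, Frank=2, Grace=7. The other people each still have more than one consistent value. That makes 3.

3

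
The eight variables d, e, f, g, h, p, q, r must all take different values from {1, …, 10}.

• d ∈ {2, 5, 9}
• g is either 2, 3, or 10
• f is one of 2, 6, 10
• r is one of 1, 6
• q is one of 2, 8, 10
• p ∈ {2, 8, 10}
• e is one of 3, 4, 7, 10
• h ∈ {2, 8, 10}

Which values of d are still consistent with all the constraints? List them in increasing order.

The 3 variables h, p, q are confined to {2, 8, 10}, which locks those values in; drop them from d, e, f, g.
f's domain is down to {6}, so f = 6. Remove 6 from r.
That leaves g = 3. So e can't be 3.
r must be 1 (only option left).
No further eliminations apply; d can still be any of 5, 9.

5, 9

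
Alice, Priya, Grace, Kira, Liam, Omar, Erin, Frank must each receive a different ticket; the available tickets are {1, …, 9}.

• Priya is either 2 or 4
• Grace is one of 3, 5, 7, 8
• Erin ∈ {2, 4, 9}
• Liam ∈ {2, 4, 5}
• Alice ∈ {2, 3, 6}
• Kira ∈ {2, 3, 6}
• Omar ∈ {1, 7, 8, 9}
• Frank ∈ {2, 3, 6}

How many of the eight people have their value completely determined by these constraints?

The 3 variables Alice, Kira, Frank are confined to {2, 3, 6}, which locks those values in; drop them from Priya, Grace, Liam, Erin.
That leaves Priya = 4. Strike 4 from Liam, Erin.
Liam must be 5 (only option left). So Grace can't be 5.
That leaves Erin = 9. Strike 9 from Omar.
Determined: Priya=4, Liam=5, Erin=9. The other people each still have more than one consistent value. That makes 3.

3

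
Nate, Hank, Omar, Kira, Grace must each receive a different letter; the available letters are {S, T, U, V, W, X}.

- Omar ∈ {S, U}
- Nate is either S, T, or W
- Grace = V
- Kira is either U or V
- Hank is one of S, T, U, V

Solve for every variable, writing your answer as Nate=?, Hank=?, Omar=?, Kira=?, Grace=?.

Nate=W, Hank=T, Omar=S, Kira=U, Grace=V

Grace must be V (only option left). Eliminate V elsewhere: Hank, Kira.
Kira's domain is down to {U}, so Kira = U. Remove U from Hank, Omar.
Omar has just one choice, so Omar = S. Strike S from Nate, Hank.
That leaves Hank = T. Remove T from Nate.
That leaves Nate = W.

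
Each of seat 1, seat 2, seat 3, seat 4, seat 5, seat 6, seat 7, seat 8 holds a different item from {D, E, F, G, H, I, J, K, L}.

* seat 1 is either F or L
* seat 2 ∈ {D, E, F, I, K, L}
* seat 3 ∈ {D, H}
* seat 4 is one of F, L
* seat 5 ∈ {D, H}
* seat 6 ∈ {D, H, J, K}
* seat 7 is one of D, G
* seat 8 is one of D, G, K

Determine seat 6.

seat 1 and seat 4 share exactly the 2 values {F, L}; by pigeonhole those values go to them, so strike F, L from seat 2.
seat 3 and seat 5 between them cover only {D, H} — a naked pair. Remove those values from seat 2, seat 6, seat 7, seat 8.
seat 7's domain is down to {G}, so seat 7 = G. So seat 8 can't be G.
That leaves seat 8 = K. Strike K from seat 2, seat 6.
So seat 6 = J.

J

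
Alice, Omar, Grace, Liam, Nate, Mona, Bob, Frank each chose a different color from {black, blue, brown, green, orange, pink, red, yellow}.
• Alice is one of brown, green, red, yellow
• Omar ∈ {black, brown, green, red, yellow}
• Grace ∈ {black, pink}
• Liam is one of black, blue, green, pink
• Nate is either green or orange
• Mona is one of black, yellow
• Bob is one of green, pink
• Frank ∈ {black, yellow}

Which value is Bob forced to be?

The 8 variables draw from only 8 values {black, blue, brown, green, orange, pink, red, yellow}, so each is used; only Liam can be blue, hence Liam = blue.
Among the 7 still-open variables, orange fits only Nate (and all 7 values in {black, brown, green, orange, pink, red, yellow} must be used), so Nate = orange.
Mona and Frank share exactly the 2 values {black, yellow}; by pigeonhole those values go to them, so strike black, yellow from Alice, Omar, Grace.
Grace has just one choice, so Grace = pink. So Bob can't be pink.
So Bob = green.

green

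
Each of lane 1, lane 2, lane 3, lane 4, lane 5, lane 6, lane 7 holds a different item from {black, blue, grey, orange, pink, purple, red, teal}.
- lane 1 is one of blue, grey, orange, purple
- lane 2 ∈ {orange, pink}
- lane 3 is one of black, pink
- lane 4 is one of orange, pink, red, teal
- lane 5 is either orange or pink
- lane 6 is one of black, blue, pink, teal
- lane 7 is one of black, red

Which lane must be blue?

lane 6

lane 2 and lane 5 between them cover only {orange, pink} — a naked pair. Remove those values from lane 1, lane 3, lane 4, lane 6.
lane 3 has just one choice, so lane 3 = black. Strike black from lane 6, lane 7.
lane 7's domain is down to {red}, so lane 7 = red. Strike red from lane 4.
lane 4's domain is down to {teal}, so lane 4 = teal. Eliminate teal elsewhere: lane 6.
So blue goes to lane 6.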